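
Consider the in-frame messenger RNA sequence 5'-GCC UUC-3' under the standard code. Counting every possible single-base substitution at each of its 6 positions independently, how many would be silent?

Codon 1 (GCC, Ala): 3 synonymous substitutions.
Codon 2 (UUC, Phe): 1 synonymous substitution.
Total: 3 + 1 = 4.

4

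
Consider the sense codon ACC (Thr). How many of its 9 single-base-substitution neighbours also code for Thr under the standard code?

Position 1: none → 0 synonymous.
Position 2: none → 0 synonymous.
Position 3: ACU, ACA, ACG → 3 synonymous.
Total: 0 + 0 + 3 = 3.

3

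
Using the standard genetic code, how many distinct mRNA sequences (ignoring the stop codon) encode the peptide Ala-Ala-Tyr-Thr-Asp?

Ala: 4 codons.
Ala: 4 codons.
Tyr: 2 codons.
Thr: 4 codons.
Asp: 2 codons.
4 × 4 × 2 × 4 × 2 = 256.

256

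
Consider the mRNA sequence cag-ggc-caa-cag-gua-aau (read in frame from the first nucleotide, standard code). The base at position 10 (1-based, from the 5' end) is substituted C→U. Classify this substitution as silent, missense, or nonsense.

Position 10 falls in codon 4: CAG → Gln.
After the substitution the codon is UAG → Stop.
The new codon is a stop codon, so this is a nonsense mutation.

nonsense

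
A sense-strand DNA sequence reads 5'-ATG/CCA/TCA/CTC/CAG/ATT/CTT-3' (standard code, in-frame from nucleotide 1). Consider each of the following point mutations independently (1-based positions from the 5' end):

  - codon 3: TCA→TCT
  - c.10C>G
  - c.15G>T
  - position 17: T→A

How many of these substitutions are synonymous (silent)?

Codon 3: TCA (Ser) → TCT (Ser) — synonymous.
Codon 4: CTC (Leu) → GTC (Val) — missense.
Codon 5: CAG (Gln) → CAT (His) — missense.
Codon 6: ATT (Ile) → AAT (Asn) — missense.
Synonymous: 1 of 4.

1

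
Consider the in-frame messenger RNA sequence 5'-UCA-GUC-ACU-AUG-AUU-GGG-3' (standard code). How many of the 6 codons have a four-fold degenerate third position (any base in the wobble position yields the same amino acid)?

4

Codon 1 UCA (Ser): third position 4-fold.
Codon 2 GUC (Val): third position 4-fold.
Codon 3 ACU (Thr): third position 4-fold.
Codon 4 AUG (Met): third position 1-fold.
Codon 5 AUU (Ile): third position 3-fold.
Codon 6 GGG (Gly): third position 4-fold.
Four-fold degenerate third positions: 4.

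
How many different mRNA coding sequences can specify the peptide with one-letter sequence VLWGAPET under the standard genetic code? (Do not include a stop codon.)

12288

Val: 4 codons.
Leu: 6 codons.
Trp: 1 codon.
Gly: 4 codons.
Ala: 4 codons.
Pro: 4 codons.
Glu: 2 codons.
Thr: 4 codons.
4 × 6 × 1 × 4 × 4 × 4 × 2 × 4 = 12288.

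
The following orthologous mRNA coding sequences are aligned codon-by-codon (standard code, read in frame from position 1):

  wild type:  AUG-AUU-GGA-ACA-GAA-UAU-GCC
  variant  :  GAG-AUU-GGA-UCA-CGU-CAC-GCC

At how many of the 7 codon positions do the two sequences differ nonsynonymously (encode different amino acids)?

4

Codon 1: AUG Met / GAG Glu — nonsynonymous.
Codon 2: AUU Ile / AUU Ile — identical.
Codon 3: GGA Gly / GGA Gly — identical.
Codon 4: ACA Thr / UCA Ser — nonsynonymous.
Codon 5: GAA Glu / CGU Arg — nonsynonymous.
Codon 6: UAU Tyr / CAC His — nonsynonymous.
Codon 7: GCC Ala / GCC Ala — identical.
Nonsynonymous differences: 4.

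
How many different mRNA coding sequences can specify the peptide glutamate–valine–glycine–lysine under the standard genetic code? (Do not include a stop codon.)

64

Glu: 2 codons.
Val: 4 codons.
Gly: 4 codons.
Lys: 2 codons.
2 × 4 × 4 × 2 = 64.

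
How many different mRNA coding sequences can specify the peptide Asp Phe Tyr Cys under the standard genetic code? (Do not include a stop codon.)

16

Asp: 2 codons.
Phe: 2 codons.
Tyr: 2 codons.
Cys: 2 codons.
2 × 2 × 2 × 2 = 16.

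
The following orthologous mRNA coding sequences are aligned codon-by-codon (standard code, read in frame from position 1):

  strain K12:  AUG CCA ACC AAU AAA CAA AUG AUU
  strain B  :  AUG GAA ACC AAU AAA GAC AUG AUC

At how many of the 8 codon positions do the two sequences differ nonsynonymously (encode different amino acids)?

2

Codon 1: AUG Met / AUG Met — identical.
Codon 2: CCA Pro / GAA Glu — nonsynonymous.
Codon 3: ACC Thr / ACC Thr — identical.
Codon 4: AAU Asn / AAU Asn — identical.
Codon 5: AAA Lys / AAA Lys — identical.
Codon 6: CAA Gln / GAC Asp — nonsynonymous.
Codon 7: AUG Met / AUG Met — identical.
Codon 8: AUU Ile / AUC Ile — synonymous.
Nonsynonymous differences: 2.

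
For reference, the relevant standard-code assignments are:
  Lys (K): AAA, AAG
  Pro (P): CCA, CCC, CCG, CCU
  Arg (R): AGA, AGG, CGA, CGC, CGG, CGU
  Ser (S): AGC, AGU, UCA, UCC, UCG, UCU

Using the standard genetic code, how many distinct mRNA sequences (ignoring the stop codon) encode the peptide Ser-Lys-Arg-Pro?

Ser: 6 codons.
Lys: 2 codons.
Arg: 6 codons.
Pro: 4 codons.
6 × 2 × 6 × 4 = 288.

288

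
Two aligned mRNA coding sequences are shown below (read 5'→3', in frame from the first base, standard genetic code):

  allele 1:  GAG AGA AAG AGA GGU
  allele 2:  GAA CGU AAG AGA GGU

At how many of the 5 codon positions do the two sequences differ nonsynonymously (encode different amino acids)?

0

Codon 1: GAG Glu / GAA Glu — synonymous.
Codon 2: AGA Arg / CGU Arg — synonymous.
Codon 3: AAG Lys / AAG Lys — identical.
Codon 4: AGA Arg / AGA Arg — identical.
Codon 5: GGU Gly / GGU Gly — identical.
Nonsynonymous differences: 0.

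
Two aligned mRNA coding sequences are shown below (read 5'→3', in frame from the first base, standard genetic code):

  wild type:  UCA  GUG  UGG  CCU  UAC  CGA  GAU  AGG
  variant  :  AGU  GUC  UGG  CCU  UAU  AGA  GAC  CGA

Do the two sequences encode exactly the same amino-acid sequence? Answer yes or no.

yes

Codon 1: UCA Ser / AGU Ser — synonymous.
Codon 2: GUG Val / GUC Val — synonymous.
Codon 3: UGG Trp / UGG Trp — identical.
Codon 4: CCU Pro / CCU Pro — identical.
Codon 5: UAC Tyr / UAU Tyr — synonymous.
Codon 6: CGA Arg / AGA Arg — synonymous.
Codon 7: GAU Asp / GAC Asp — synonymous.
Codon 8: AGG Arg / CGA Arg — synonymous.
Nonsynonymous differences: 0 → same protein.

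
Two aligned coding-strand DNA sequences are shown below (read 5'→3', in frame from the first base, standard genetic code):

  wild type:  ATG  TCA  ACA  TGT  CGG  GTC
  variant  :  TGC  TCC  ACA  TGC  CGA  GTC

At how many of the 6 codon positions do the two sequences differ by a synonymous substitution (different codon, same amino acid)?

Codon 1: ATG Met / TGC Cys — nonsynonymous.
Codon 2: TCA Ser / TCC Ser — synonymous.
Codon 3: ACA Thr / ACA Thr — identical.
Codon 4: TGT Cys / TGC Cys — synonymous.
Codon 5: CGG Arg / CGA Arg — synonymous.
Codon 6: GTC Val / GTC Val — identical.
Synonymous differences: 3.

3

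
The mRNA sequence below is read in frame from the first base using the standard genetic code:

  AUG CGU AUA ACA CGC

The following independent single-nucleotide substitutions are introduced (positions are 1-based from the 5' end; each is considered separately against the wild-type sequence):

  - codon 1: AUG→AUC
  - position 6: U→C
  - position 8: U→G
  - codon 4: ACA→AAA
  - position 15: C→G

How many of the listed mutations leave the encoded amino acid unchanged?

Codon 1: AUG (Met) → AUC (Ile) — missense.
Codon 2: CGU (Arg) → CGC (Arg) — synonymous.
Codon 3: AUA (Ile) → AGA (Arg) — missense.
Codon 4: ACA (Thr) → AAA (Lys) — missense.
Codon 5: CGC (Arg) → CGG (Arg) — synonymous.
Synonymous: 2 of 5.

2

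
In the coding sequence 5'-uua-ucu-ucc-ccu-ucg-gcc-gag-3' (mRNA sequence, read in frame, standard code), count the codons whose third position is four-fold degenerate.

Codon 1 UUA (Leu): third position 2-fold.
Codon 2 UCU (Ser): third position 4-fold.
Codon 3 UCC (Ser): third position 4-fold.
Codon 4 CCU (Pro): third position 4-fold.
Codon 5 UCG (Ser): third position 4-fold.
Codon 6 GCC (Ala): third position 4-fold.
Codon 7 GAG (Glu): third position 2-fold.
Four-fold degenerate third positions: 5.

5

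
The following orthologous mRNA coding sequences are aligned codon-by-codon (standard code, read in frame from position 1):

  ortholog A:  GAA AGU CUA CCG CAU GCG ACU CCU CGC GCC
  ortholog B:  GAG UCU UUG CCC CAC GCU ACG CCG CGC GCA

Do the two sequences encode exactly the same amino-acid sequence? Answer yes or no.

Codon 1: GAA Glu / GAG Glu — synonymous.
Codon 2: AGU Ser / UCU Ser — synonymous.
Codon 3: CUA Leu / UUG Leu — synonymous.
Codon 4: CCG Pro / CCC Pro — synonymous.
Codon 5: CAU His / CAC His — synonymous.
Codon 6: GCG Ala / GCU Ala — synonymous.
Codon 7: ACU Thr / ACG Thr — synonymous.
Codon 8: CCU Pro / CCG Pro — synonymous.
Codon 9: CGC Arg / CGC Arg — identical.
Codon 10: GCC Ala / GCA Ala — synonymous.
Nonsynonymous differences: 0 → same protein.

yes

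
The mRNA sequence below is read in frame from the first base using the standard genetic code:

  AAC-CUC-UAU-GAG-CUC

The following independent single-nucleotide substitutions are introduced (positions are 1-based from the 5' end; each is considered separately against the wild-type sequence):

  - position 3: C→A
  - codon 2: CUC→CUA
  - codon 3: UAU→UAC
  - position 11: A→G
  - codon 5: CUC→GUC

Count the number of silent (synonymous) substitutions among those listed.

2

Codon 1: AAC (Asn) → AAA (Lys) — missense.
Codon 2: CUC (Leu) → CUA (Leu) — synonymous.
Codon 3: UAU (Tyr) → UAC (Tyr) — synonymous.
Codon 4: GAG (Glu) → GGG (Gly) — missense.
Codon 5: CUC (Leu) → GUC (Val) — missense.
Synonymous: 2 of 5.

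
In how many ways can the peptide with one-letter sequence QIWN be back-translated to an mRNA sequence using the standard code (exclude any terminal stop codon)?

12

Gln: 2 codons.
Ile: 3 codons.
Trp: 1 codon.
Asn: 2 codons.
2 × 3 × 1 × 2 = 12.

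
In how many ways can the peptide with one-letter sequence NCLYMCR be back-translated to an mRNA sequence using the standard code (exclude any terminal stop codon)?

Asn: 2 codons.
Cys: 2 codons.
Leu: 6 codons.
Tyr: 2 codons.
Met: 1 codon.
Cys: 2 codons.
Arg: 6 codons.
2 × 2 × 6 × 2 × 1 × 2 × 6 = 576.

576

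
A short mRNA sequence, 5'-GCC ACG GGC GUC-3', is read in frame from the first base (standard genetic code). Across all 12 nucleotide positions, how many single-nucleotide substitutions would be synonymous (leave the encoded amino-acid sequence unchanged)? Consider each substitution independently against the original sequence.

Codon 1 (GCC, Ala): 3 synonymous substitutions.
Codon 2 (ACG, Thr): 3 synonymous substitutions.
Codon 3 (GGC, Gly): 3 synonymous substitutions.
Codon 4 (GUC, Val): 3 synonymous substitutions.
Total: 3 + 3 + 3 + 3 = 12.

12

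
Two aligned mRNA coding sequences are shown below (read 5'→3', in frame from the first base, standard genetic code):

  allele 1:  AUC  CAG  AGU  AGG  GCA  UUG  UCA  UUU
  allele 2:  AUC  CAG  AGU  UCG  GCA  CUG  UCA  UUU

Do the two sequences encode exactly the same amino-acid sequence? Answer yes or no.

no

Codon 1: AUC Ile / AUC Ile — identical.
Codon 2: CAG Gln / CAG Gln — identical.
Codon 3: AGU Ser / AGU Ser — identical.
Codon 4: AGG Arg / UCG Ser — nonsynonymous.
Codon 5: GCA Ala / GCA Ala — identical.
Codon 6: UUG Leu / CUG Leu — synonymous.
Codon 7: UCA Ser / UCA Ser — identical.
Codon 8: UUU Phe / UUU Phe — identical.
Nonsynonymous differences: 1 → different protein.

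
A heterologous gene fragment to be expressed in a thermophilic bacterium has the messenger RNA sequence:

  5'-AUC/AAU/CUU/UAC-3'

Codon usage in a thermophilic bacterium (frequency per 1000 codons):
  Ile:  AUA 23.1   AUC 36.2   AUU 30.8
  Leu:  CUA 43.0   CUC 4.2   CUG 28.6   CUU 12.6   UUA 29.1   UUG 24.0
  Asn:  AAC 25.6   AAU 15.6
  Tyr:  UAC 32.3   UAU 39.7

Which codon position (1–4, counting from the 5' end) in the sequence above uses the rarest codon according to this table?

Codon 1 AUC (Ile): 36.2 per 1000.
Codon 2 AAU (Asn): 15.6 per 1000.
Codon 3 CUU (Leu): 12.6 per 1000.
Codon 4 UAC (Tyr): 32.3 per 1000.
Lowest frequency is 12.6 at codon 3.

3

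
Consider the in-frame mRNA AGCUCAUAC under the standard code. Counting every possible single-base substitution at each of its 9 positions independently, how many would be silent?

Codon 1 (AGC, Ser): 1 synonymous substitution.
Codon 2 (UCA, Ser): 3 synonymous substitutions.
Codon 3 (UAC, Tyr): 1 synonymous substitution.
Total: 1 + 3 + 1 = 5.

5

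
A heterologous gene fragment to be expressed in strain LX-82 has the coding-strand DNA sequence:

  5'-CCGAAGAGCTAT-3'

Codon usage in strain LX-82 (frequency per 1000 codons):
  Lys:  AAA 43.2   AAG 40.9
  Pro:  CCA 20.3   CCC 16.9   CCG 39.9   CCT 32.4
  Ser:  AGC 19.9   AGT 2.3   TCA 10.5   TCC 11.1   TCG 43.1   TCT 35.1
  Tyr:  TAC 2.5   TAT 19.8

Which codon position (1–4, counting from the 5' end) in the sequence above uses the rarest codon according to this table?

Codon 1 CCG (Pro): 39.9 per 1000.
Codon 2 AAG (Lys): 40.9 per 1000.
Codon 3 AGC (Ser): 19.9 per 1000.
Codon 4 TAT (Tyr): 19.8 per 1000.
Lowest frequency is 19.8 at codon 4.

4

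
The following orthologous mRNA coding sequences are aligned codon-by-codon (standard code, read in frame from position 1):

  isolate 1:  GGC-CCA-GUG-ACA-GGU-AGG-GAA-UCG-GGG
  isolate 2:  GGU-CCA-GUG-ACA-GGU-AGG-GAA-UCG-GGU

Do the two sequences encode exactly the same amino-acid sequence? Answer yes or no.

yes

Codon 1: GGC Gly / GGU Gly — synonymous.
Codon 2: CCA Pro / CCA Pro — identical.
Codon 3: GUG Val / GUG Val — identical.
Codon 4: ACA Thr / ACA Thr — identical.
Codon 5: GGU Gly / GGU Gly — identical.
Codon 6: AGG Arg / AGG Arg — identical.
Codon 7: GAA Glu / GAA Glu — identical.
Codon 8: UCG Ser / UCG Ser — identical.
Codon 9: GGG Gly / GGU Gly — synonymous.
Nonsynonymous differences: 0 → same protein.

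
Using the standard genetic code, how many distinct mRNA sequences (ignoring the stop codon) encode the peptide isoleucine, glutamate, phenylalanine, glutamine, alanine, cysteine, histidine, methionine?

Ile: 3 codons.
Glu: 2 codons.
Phe: 2 codons.
Gln: 2 codons.
Ala: 4 codons.
Cys: 2 codons.
His: 2 codons.
Met: 1 codon.
3 × 2 × 2 × 2 × 4 × 2 × 2 × 1 = 384.

384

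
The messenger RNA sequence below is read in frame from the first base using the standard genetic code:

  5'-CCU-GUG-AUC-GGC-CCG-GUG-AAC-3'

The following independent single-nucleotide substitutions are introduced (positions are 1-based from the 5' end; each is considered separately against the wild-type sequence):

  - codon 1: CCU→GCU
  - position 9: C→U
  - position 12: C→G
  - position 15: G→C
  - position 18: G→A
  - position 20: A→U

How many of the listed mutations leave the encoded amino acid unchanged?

Codon 1: CCU (Pro) → GCU (Ala) — missense.
Codon 3: AUC (Ile) → AUU (Ile) — synonymous.
Codon 4: GGC (Gly) → GGG (Gly) — synonymous.
Codon 5: CCG (Pro) → CCC (Pro) — synonymous.
Codon 6: GUG (Val) → GUA (Val) — synonymous.
Codon 7: AAC (Asn) → AUC (Ile) — missense.
Synonymous: 4 of 6.

4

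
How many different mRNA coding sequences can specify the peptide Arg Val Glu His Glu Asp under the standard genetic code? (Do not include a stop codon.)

Arg: 6 codons.
Val: 4 codons.
Glu: 2 codons.
His: 2 codons.
Glu: 2 codons.
Asp: 2 codons.
6 × 4 × 2 × 2 × 2 × 2 = 384.

384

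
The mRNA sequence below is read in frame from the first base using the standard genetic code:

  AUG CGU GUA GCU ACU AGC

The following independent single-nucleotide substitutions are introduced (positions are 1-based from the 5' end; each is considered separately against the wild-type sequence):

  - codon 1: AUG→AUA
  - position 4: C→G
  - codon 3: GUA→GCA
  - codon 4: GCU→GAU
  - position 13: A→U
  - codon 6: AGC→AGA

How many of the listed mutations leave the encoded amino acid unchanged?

0

Codon 1: AUG (Met) → AUA (Ile) — missense.
Codon 2: CGU (Arg) → GGU (Gly) — missense.
Codon 3: GUA (Val) → GCA (Ala) — missense.
Codon 4: GCU (Ala) → GAU (Asp) — missense.
Codon 5: ACU (Thr) → UCU (Ser) — missense.
Codon 6: AGC (Ser) → AGA (Arg) — missense.
Synonymous: 0 of 6.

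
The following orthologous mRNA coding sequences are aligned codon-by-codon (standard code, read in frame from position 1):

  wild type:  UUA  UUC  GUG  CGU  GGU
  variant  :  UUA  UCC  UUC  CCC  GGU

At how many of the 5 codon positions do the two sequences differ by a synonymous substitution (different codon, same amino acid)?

0

Codon 1: UUA Leu / UUA Leu — identical.
Codon 2: UUC Phe / UCC Ser — nonsynonymous.
Codon 3: GUG Val / UUC Phe — nonsynonymous.
Codon 4: CGU Arg / CCC Pro — nonsynonymous.
Codon 5: GGU Gly / GGU Gly — identical.
Synonymous differences: 0.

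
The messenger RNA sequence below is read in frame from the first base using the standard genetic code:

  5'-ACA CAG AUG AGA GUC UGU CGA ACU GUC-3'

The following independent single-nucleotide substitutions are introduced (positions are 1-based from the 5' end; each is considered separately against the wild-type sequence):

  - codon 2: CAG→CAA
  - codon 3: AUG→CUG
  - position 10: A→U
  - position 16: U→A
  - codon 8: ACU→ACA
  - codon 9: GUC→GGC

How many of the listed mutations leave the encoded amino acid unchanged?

Codon 2: CAG (Gln) → CAA (Gln) — synonymous.
Codon 3: AUG (Met) → CUG (Leu) — missense.
Codon 4: AGA (Arg) → UGA (Stop) — nonsense.
Codon 6: UGU (Cys) → AGU (Ser) — missense.
Codon 8: ACU (Thr) → ACA (Thr) — synonymous.
Codon 9: GUC (Val) → GGC (Gly) — missense.
Synonymous: 2 of 6.

2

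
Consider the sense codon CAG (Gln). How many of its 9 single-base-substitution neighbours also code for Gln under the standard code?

Position 1: none → 0 synonymous.
Position 2: none → 0 synonymous.
Position 3: CAA → 1 synonymous.
Total: 0 + 0 + 1 = 1.

1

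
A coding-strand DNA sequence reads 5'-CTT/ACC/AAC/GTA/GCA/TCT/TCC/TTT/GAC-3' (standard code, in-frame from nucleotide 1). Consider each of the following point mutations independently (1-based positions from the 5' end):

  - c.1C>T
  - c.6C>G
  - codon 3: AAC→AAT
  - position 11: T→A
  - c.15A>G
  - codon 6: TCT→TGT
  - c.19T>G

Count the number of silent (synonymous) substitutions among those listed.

Codon 1: CTT (Leu) → TTT (Phe) — missense.
Codon 2: ACC (Thr) → ACG (Thr) — synonymous.
Codon 3: AAC (Asn) → AAT (Asn) — synonymous.
Codon 4: GTA (Val) → GAA (Glu) — missense.
Codon 5: GCA (Ala) → GCG (Ala) — synonymous.
Codon 6: TCT (Ser) → TGT (Cys) — missense.
Codon 7: TCC (Ser) → GCC (Ala) — missense.
Synonymous: 3 of 7.

3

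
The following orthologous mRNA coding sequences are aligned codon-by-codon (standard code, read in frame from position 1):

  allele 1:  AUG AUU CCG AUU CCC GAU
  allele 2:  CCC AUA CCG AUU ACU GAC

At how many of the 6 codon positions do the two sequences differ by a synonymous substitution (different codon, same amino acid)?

2

Codon 1: AUG Met / CCC Pro — nonsynonymous.
Codon 2: AUU Ile / AUA Ile — synonymous.
Codon 3: CCG Pro / CCG Pro — identical.
Codon 4: AUU Ile / AUU Ile — identical.
Codon 5: CCC Pro / ACU Thr — nonsynonymous.
Codon 6: GAU Asp / GAC Asp — synonymous.
Synonymous differences: 2.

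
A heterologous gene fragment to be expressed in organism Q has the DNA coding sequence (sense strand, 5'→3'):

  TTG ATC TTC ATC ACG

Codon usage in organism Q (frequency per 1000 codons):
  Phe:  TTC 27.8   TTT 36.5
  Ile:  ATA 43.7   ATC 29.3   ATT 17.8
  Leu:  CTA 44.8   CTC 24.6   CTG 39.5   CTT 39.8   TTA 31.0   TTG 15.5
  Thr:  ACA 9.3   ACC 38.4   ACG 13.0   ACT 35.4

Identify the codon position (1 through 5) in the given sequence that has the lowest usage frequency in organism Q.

5

Codon 1 TTG (Leu): 15.5 per 1000.
Codon 2 ATC (Ile): 29.3 per 1000.
Codon 3 TTC (Phe): 27.8 per 1000.
Codon 4 ATC (Ile): 29.3 per 1000.
Codon 5 ACG (Thr): 13.0 per 1000.
Lowest frequency is 13.0 at codon 5.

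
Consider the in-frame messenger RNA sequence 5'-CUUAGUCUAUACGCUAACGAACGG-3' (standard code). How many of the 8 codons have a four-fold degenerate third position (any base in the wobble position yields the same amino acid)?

4

Codon 1 CUU (Leu): third position 4-fold.
Codon 2 AGU (Ser): third position 2-fold.
Codon 3 CUA (Leu): third position 4-fold.
Codon 4 UAC (Tyr): third position 2-fold.
Codon 5 GCU (Ala): third position 4-fold.
Codon 6 AAC (Asn): third position 2-fold.
Codon 7 GAA (Glu): third position 2-fold.
Codon 8 CGG (Arg): third position 4-fold.
Four-fold degenerate third positions: 4.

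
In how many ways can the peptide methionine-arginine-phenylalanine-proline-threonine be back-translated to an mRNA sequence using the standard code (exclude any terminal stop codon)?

192

Met: 1 codon.
Arg: 6 codons.
Phe: 2 codons.
Pro: 4 codons.
Thr: 4 codons.
1 × 6 × 2 × 4 × 4 = 192.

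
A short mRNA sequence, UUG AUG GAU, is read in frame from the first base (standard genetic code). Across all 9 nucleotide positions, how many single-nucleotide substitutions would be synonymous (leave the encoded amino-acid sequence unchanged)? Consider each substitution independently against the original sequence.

Codon 1 (UUG, Leu): 2 synonymous substitutions.
Codon 2 (AUG, Met): 0 synonymous substitutions.
Codon 3 (GAU, Asp): 1 synonymous substitution.
Total: 2 + 0 + 1 = 3.

3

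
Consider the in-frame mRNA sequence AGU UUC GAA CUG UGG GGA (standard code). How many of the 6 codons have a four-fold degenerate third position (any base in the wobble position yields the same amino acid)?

Codon 1 AGU (Ser): third position 2-fold.
Codon 2 UUC (Phe): third position 2-fold.
Codon 3 GAA (Glu): third position 2-fold.
Codon 4 CUG (Leu): third position 4-fold.
Codon 5 UGG (Trp): third position 1-fold.
Codon 6 GGA (Gly): third position 4-fold.
Four-fold degenerate third positions: 2.

2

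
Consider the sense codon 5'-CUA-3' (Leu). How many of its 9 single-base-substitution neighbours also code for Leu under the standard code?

4

Position 1: UUA → 1 synonymous.
Position 2: none → 0 synonymous.
Position 3: CUU, CUC, CUG → 3 synonymous.
Total: 1 + 0 + 3 = 4.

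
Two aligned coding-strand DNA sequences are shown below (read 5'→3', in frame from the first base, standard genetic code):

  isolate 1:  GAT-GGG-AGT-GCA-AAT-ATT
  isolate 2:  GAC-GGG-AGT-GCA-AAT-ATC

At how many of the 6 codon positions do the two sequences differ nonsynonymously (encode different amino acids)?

0

Codon 1: GAT Asp / GAC Asp — synonymous.
Codon 2: GGG Gly / GGG Gly — identical.
Codon 3: AGT Ser / AGT Ser — identical.
Codon 4: GCA Ala / GCA Ala — identical.
Codon 5: AAT Asn / AAT Asn — identical.
Codon 6: ATT Ile / ATC Ile — synonymous.
Nonsynonymous differences: 0.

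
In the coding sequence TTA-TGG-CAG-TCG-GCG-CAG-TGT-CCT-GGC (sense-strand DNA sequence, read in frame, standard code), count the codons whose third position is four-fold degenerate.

4

Codon 1 TTA (Leu): third position 2-fold.
Codon 2 TGG (Trp): third position 1-fold.
Codon 3 CAG (Gln): third position 2-fold.
Codon 4 TCG (Ser): third position 4-fold.
Codon 5 GCG (Ala): third position 4-fold.
Codon 6 CAG (Gln): third position 2-fold.
Codon 7 TGT (Cys): third position 2-fold.
Codon 8 CCT (Pro): third position 4-fold.
Codon 9 GGC (Gly): third position 4-fold.
Four-fold degenerate third positions: 4.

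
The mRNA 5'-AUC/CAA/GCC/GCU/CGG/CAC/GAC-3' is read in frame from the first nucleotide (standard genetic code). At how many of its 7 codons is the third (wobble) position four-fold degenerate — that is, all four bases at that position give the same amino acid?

Codon 1 AUC (Ile): third position 3-fold.
Codon 2 CAA (Gln): third position 2-fold.
Codon 3 GCC (Ala): third position 4-fold.
Codon 4 GCU (Ala): third position 4-fold.
Codon 5 CGG (Arg): third position 4-fold.
Codon 6 CAC (His): third position 2-fold.
Codon 7 GAC (Asp): third position 2-fold.
Four-fold degenerate third positions: 3.

3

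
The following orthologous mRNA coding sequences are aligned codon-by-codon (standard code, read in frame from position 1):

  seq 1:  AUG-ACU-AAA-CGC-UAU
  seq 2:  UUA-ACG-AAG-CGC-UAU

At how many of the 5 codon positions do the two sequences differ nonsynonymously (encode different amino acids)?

1

Codon 1: AUG Met / UUA Leu — nonsynonymous.
Codon 2: ACU Thr / ACG Thr — synonymous.
Codon 3: AAA Lys / AAG Lys — synonymous.
Codon 4: CGC Arg / CGC Arg — identical.
Codon 5: UAU Tyr / UAU Tyr — identical.
Nonsynonymous differences: 1.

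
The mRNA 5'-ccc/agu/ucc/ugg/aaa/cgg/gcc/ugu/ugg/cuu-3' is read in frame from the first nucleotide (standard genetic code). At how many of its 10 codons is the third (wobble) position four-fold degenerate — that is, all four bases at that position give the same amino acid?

5

Codon 1 CCC (Pro): third position 4-fold.
Codon 2 AGU (Ser): third position 2-fold.
Codon 3 UCC (Ser): third position 4-fold.
Codon 4 UGG (Trp): third position 1-fold.
Codon 5 AAA (Lys): third position 2-fold.
Codon 6 CGG (Arg): third position 4-fold.
Codon 7 GCC (Ala): third position 4-fold.
Codon 8 UGU (Cys): third position 2-fold.
Codon 9 UGG (Trp): third position 1-fold.
Codon 10 CUU (Leu): third position 4-fold.
Four-fold degenerate third positions: 5.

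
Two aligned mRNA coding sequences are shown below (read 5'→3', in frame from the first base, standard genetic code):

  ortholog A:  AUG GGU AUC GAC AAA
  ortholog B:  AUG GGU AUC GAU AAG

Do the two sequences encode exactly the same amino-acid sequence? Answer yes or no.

yes

Codon 1: AUG Met / AUG Met — identical.
Codon 2: GGU Gly / GGU Gly — identical.
Codon 3: AUC Ile / AUC Ile — identical.
Codon 4: GAC Asp / GAU Asp — synonymous.
Codon 5: AAA Lys / AAG Lys — synonymous.
Nonsynonymous differences: 0 → same protein.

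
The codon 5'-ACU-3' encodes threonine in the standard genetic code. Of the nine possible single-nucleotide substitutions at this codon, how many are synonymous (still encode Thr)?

3

Position 1: none → 0 synonymous.
Position 2: none → 0 synonymous.
Position 3: ACC, ACA, ACG → 3 synonymous.
Total: 0 + 0 + 3 = 3.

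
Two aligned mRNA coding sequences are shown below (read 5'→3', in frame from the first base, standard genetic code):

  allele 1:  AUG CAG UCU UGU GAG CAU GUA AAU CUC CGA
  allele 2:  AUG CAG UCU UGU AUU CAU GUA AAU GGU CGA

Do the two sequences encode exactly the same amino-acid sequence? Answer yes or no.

Codon 1: AUG Met / AUG Met — identical.
Codon 2: CAG Gln / CAG Gln — identical.
Codon 3: UCU Ser / UCU Ser — identical.
Codon 4: UGU Cys / UGU Cys — identical.
Codon 5: GAG Glu / AUU Ile — nonsynonymous.
Codon 6: CAU His / CAU His — identical.
Codon 7: GUA Val / GUA Val — identical.
Codon 8: AAU Asn / AAU Asn — identical.
Codon 9: CUC Leu / GGU Gly — nonsynonymous.
Codon 10: CGA Arg / CGA Arg — identical.
Nonsynonymous differences: 2 → different protein.

no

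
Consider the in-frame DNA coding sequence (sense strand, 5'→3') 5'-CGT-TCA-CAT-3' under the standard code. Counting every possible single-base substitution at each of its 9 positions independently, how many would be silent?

7

Codon 1 (CGT, Arg): 3 synonymous substitutions.
Codon 2 (TCA, Ser): 3 synonymous substitutions.
Codon 3 (CAT, His): 1 synonymous substitution.
Total: 3 + 3 + 1 = 7.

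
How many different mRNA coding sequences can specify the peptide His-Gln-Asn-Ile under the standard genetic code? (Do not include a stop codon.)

His: 2 codons.
Gln: 2 codons.
Asn: 2 codons.
Ile: 3 codons.
2 × 2 × 2 × 3 = 24.

24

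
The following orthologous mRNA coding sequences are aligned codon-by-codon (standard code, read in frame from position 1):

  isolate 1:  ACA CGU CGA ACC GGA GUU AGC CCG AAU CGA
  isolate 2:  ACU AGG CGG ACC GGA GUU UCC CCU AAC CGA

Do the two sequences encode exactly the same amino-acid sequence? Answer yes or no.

Codon 1: ACA Thr / ACU Thr — synonymous.
Codon 2: CGU Arg / AGG Arg — synonymous.
Codon 3: CGA Arg / CGG Arg — synonymous.
Codon 4: ACC Thr / ACC Thr — identical.
Codon 5: GGA Gly / GGA Gly — identical.
Codon 6: GUU Val / GUU Val — identical.
Codon 7: AGC Ser / UCC Ser — synonymous.
Codon 8: CCG Pro / CCU Pro — synonymous.
Codon 9: AAU Asn / AAC Asn — synonymous.
Codon 10: CGA Arg / CGA Arg — identical.
Nonsynonymous differences: 0 → same protein.

yes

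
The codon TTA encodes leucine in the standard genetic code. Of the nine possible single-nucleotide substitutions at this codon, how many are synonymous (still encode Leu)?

2

Position 1: CTA → 1 synonymous.
Position 2: none → 0 synonymous.
Position 3: TTG → 1 synonymous.
Total: 1 + 0 + 1 = 2.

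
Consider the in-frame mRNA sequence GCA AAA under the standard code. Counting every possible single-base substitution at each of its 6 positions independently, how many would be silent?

Codon 1 (GCA, Ala): 3 synonymous substitutions.
Codon 2 (AAA, Lys): 1 synonymous substitution.
Total: 3 + 1 = 4.

4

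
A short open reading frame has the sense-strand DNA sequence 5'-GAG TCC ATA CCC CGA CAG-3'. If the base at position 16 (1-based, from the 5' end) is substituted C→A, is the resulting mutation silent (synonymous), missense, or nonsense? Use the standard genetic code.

missense

Position 16 falls in codon 6: CAG → Gln.
After the substitution the codon is AAG → Lys.
Gln ≠ Lys, so this is a missense mutation.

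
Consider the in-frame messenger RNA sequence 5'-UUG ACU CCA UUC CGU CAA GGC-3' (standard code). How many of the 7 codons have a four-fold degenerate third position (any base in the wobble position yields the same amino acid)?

Codon 1 UUG (Leu): third position 2-fold.
Codon 2 ACU (Thr): third position 4-fold.
Codon 3 CCA (Pro): third position 4-fold.
Codon 4 UUC (Phe): third position 2-fold.
Codon 5 CGU (Arg): third position 4-fold.
Codon 6 CAA (Gln): third position 2-fold.
Codon 7 GGC (Gly): third position 4-fold.
Four-fold degenerate third positions: 4.

4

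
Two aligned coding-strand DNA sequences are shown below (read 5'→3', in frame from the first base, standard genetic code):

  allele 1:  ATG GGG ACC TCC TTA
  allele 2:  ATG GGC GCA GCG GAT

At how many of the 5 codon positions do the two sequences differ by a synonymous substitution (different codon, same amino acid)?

Codon 1: ATG Met / ATG Met — identical.
Codon 2: GGG Gly / GGC Gly — synonymous.
Codon 3: ACC Thr / GCA Ala — nonsynonymous.
Codon 4: TCC Ser / GCG Ala — nonsynonymous.
Codon 5: TTA Leu / GAT Asp — nonsynonymous.
Synonymous differences: 1.

1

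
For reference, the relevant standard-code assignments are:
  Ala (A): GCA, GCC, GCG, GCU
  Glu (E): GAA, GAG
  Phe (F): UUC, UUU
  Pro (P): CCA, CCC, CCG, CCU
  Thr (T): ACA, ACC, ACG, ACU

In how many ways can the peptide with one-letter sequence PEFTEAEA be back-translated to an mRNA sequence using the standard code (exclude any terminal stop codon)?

Pro: 4 codons.
Glu: 2 codons.
Phe: 2 codons.
Thr: 4 codons.
Glu: 2 codons.
Ala: 4 codons.
Glu: 2 codons.
Ala: 4 codons.
4 × 2 × 2 × 4 × 2 × 4 × 2 × 4 = 4096.

4096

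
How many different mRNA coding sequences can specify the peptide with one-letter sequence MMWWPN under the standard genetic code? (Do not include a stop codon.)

8

Met: 1 codon.
Met: 1 codon.
Trp: 1 codon.
Trp: 1 codon.
Pro: 4 codons.
Asn: 2 codons.
1 × 1 × 1 × 1 × 4 × 2 = 8.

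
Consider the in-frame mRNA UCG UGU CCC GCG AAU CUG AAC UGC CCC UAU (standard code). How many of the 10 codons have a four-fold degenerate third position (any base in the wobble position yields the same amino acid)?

Codon 1 UCG (Ser): third position 4-fold.
Codon 2 UGU (Cys): third position 2-fold.
Codon 3 CCC (Pro): third position 4-fold.
Codon 4 GCG (Ala): third position 4-fold.
Codon 5 AAU (Asn): third position 2-fold.
Codon 6 CUG (Leu): third position 4-fold.
Codon 7 AAC (Asn): third position 2-fold.
Codon 8 UGC (Cys): third position 2-fold.
Codon 9 CCC (Pro): third position 4-fold.
Codon 10 UAU (Tyr): third position 2-fold.
Four-fold degenerate third positions: 5.

5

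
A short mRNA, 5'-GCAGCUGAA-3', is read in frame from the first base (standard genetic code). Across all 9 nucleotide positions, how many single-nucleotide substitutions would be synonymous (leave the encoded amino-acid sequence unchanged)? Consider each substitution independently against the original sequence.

Codon 1 (GCA, Ala): 3 synonymous substitutions.
Codon 2 (GCU, Ala): 3 synonymous substitutions.
Codon 3 (GAA, Glu): 1 synonymous substitution.
Total: 3 + 3 + 1 = 7.

7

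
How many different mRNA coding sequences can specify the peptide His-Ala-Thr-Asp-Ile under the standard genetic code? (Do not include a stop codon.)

192

His: 2 codons.
Ala: 4 codons.
Thr: 4 codons.
Asp: 2 codons.
Ile: 3 codons.
2 × 4 × 4 × 2 × 3 = 192.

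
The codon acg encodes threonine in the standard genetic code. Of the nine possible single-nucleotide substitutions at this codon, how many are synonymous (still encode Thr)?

Position 1: none → 0 synonymous.
Position 2: none → 0 synonymous.
Position 3: ACT, ACC, ACA → 3 synonymous.
Total: 0 + 0 + 3 = 3.

3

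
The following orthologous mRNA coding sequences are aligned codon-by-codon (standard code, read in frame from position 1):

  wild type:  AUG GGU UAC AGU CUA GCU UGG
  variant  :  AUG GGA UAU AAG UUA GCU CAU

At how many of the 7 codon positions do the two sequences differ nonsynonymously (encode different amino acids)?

Codon 1: AUG Met / AUG Met — identical.
Codon 2: GGU Gly / GGA Gly — synonymous.
Codon 3: UAC Tyr / UAU Tyr — synonymous.
Codon 4: AGU Ser / AAG Lys — nonsynonymous.
Codon 5: CUA Leu / UUA Leu — synonymous.
Codon 6: GCU Ala / GCU Ala — identical.
Codon 7: UGG Trp / CAU His — nonsynonymous.
Nonsynonymous differences: 2.

2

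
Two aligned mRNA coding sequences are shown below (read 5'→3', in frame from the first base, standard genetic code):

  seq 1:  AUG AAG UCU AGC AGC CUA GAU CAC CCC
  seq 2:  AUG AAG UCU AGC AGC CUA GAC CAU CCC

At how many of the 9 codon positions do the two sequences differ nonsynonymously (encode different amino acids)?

Codon 1: AUG Met / AUG Met — identical.
Codon 2: AAG Lys / AAG Lys — identical.
Codon 3: UCU Ser / UCU Ser — identical.
Codon 4: AGC Ser / AGC Ser — identical.
Codon 5: AGC Ser / AGC Ser — identical.
Codon 6: CUA Leu / CUA Leu — identical.
Codon 7: GAU Asp / GAC Asp — synonymous.
Codon 8: CAC His / CAU His — synonymous.
Codon 9: CCC Pro / CCC Pro — identical.
Nonsynonymous differences: 0.

0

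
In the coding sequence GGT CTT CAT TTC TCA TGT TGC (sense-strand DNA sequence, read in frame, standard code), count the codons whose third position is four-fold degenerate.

Codon 1 GGT (Gly): third position 4-fold.
Codon 2 CTT (Leu): third position 4-fold.
Codon 3 CAT (His): third position 2-fold.
Codon 4 TTC (Phe): third position 2-fold.
Codon 5 TCA (Ser): third position 4-fold.
Codon 6 TGT (Cys): third position 2-fold.
Codon 7 TGC (Cys): third position 2-fold.
Four-fold degenerate third positions: 3.

3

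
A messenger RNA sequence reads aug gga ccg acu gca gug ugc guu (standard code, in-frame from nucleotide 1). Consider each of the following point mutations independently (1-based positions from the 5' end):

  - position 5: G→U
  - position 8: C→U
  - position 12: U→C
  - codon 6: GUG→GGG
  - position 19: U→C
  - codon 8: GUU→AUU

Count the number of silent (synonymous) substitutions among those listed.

Codon 2: GGA (Gly) → GUA (Val) — missense.
Codon 3: CCG (Pro) → CUG (Leu) — missense.
Codon 4: ACU (Thr) → ACC (Thr) — synonymous.
Codon 6: GUG (Val) → GGG (Gly) — missense.
Codon 7: UGC (Cys) → CGC (Arg) — missense.
Codon 8: GUU (Val) → AUU (Ile) — missense.
Synonymous: 1 of 6.

1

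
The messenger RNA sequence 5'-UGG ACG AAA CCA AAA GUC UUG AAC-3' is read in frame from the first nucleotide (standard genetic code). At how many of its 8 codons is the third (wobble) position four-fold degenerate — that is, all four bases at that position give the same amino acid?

3

Codon 1 UGG (Trp): third position 1-fold.
Codon 2 ACG (Thr): third position 4-fold.
Codon 3 AAA (Lys): third position 2-fold.
Codon 4 CCA (Pro): third position 4-fold.
Codon 5 AAA (Lys): third position 2-fold.
Codon 6 GUC (Val): third position 4-fold.
Codon 7 UUG (Leu): third position 2-fold.
Codon 8 AAC (Asn): third position 2-fold.
Four-fold degenerate third positions: 3.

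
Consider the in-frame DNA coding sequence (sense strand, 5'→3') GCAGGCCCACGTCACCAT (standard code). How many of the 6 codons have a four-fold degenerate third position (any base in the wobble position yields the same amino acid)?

Codon 1 GCA (Ala): third position 4-fold.
Codon 2 GGC (Gly): third position 4-fold.
Codon 3 CCA (Pro): third position 4-fold.
Codon 4 CGT (Arg): third position 4-fold.
Codon 5 CAC (His): third position 2-fold.
Codon 6 CAT (His): third position 2-fold.
Four-fold degenerate third positions: 4.

4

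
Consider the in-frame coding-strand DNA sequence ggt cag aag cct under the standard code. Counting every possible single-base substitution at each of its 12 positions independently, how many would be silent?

8

Codon 1 (GGT, Gly): 3 synonymous substitutions.
Codon 2 (CAG, Gln): 1 synonymous substitution.
Codon 3 (AAG, Lys): 1 synonymous substitution.
Codon 4 (CCT, Pro): 3 synonymous substitutions.
Total: 3 + 1 + 1 + 3 = 8.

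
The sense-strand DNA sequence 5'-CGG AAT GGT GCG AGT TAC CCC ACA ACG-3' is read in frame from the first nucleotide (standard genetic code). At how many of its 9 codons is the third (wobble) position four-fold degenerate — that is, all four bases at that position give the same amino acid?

6

Codon 1 CGG (Arg): third position 4-fold.
Codon 2 AAT (Asn): third position 2-fold.
Codon 3 GGT (Gly): third position 4-fold.
Codon 4 GCG (Ala): third position 4-fold.
Codon 5 AGT (Ser): third position 2-fold.
Codon 6 TAC (Tyr): third position 2-fold.
Codon 7 CCC (Pro): third position 4-fold.
Codon 8 ACA (Thr): third position 4-fold.
Codon 9 ACG (Thr): third position 4-fold.
Four-fold degenerate third positions: 6.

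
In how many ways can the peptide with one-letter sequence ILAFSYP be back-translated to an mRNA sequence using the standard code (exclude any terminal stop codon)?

6912

Ile: 3 codons.
Leu: 6 codons.
Ala: 4 codons.
Phe: 2 codons.
Ser: 6 codons.
Tyr: 2 codons.
Pro: 4 codons.
3 × 6 × 4 × 2 × 6 × 2 × 4 = 6912.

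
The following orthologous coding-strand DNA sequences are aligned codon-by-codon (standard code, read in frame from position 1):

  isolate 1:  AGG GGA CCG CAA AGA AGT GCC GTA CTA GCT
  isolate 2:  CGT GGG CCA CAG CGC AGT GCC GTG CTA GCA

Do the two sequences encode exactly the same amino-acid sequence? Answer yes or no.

Codon 1: AGG Arg / CGT Arg — synonymous.
Codon 2: GGA Gly / GGG Gly — synonymous.
Codon 3: CCG Pro / CCA Pro — synonymous.
Codon 4: CAA Gln / CAG Gln — synonymous.
Codon 5: AGA Arg / CGC Arg — synonymous.
Codon 6: AGT Ser / AGT Ser — identical.
Codon 7: GCC Ala / GCC Ala — identical.
Codon 8: GTA Val / GTG Val — synonymous.
Codon 9: CTA Leu / CTA Leu — identical.
Codon 10: GCT Ala / GCA Ala — synonymous.
Nonsynonymous differences: 0 → same protein.

yes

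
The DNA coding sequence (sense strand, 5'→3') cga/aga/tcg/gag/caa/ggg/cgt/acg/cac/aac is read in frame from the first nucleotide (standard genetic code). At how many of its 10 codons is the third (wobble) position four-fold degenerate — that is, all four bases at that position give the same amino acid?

Codon 1 CGA (Arg): third position 4-fold.
Codon 2 AGA (Arg): third position 2-fold.
Codon 3 TCG (Ser): third position 4-fold.
Codon 4 GAG (Glu): third position 2-fold.
Codon 5 CAA (Gln): third position 2-fold.
Codon 6 GGG (Gly): third position 4-fold.
Codon 7 CGT (Arg): third position 4-fold.
Codon 8 ACG (Thr): third position 4-fold.
Codon 9 CAC (His): third position 2-fold.
Codon 10 AAC (Asn): third position 2-fold.
Four-fold degenerate third positions: 5.

5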